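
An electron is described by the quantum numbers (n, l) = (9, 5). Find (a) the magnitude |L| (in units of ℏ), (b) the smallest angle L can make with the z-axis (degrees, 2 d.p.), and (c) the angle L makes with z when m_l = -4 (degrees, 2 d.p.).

|L| = √30 ℏ ≈ 5.477ℏ; θ_min ≈ 24.09°; θ(m_l=-4) ≈ 136.91°

|L| = ℏ√(5·6) = √30 ℏ ≈ 5.477ℏ.
cos θ_min = 5/√30, so θ_min ≈ 24.09°.
For m_l = -4: cos θ = -4/√30, θ ≈ 136.91°.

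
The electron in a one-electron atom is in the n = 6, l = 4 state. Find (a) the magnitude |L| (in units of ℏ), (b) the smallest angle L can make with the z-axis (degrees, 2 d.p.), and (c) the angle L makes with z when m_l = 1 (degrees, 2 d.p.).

|L| = 2√5 ℏ ≈ 4.472ℏ; θ_min ≈ 26.57°; θ(m_l=1) ≈ 77.08°

|L| = ℏ√(4·5) = 2√5 ℏ ≈ 4.472ℏ.
cos θ_min = 4/√20, so θ_min ≈ 26.57°.
For m_l = 1: cos θ = 1/√20, θ ≈ 77.08°.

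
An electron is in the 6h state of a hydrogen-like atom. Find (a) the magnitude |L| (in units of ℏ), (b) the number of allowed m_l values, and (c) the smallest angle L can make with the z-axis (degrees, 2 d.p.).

The 6h subshell has l = 5.
|L| = ℏ√(5·6) = √30 ℏ ≈ 5.477ℏ.
There are 2l+1 = 11 values of m_l.
cos θ_min = 5/√30, so θ_min ≈ 24.09°.

|L| = √30 ℏ ≈ 5.477ℏ; 11 values; θ_min ≈ 24.09°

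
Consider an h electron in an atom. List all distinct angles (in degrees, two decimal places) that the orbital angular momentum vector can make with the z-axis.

The letter h corresponds to l = 5.
|L| = √(l(l+1)) ℏ = √30 ℏ.
cos θ = m_l/√30 for each m_l ∈ {-5, -4, -3, -2, -1, 0, 1, 2, 3, 4, 5}.

θ ∈ {24.09°, 43.09°, 56.79°, 68.58°, 79.48°, 90.00°, 100.52°, 111.42°, 123.21°, 136.91°, 155.91°}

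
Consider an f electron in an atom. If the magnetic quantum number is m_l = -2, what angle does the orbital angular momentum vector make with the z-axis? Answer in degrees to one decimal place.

An f state has l = 3.
|L| = ℏ√(l(l+1)) = 2√3 ℏ.
L_z = m_l ℏ = −2ℏ.
cos θ = L_z/|L| = -2/√12, so θ ≈ 125.3°.

θ ≈ 125.3°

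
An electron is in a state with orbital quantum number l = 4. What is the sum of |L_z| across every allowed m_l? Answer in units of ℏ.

Σ|L_z| = 20 ℏ

The allowed m_l values are -4, -3, -2, -1, 0, 1, 2, 3, 4.
Σ|m_l| = 2(1+2+…+4) = 20.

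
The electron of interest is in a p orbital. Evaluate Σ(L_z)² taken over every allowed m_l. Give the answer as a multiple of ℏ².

Σ(L_z)² = 2 ℏ²

For a p orbital, l = 1.
m_l ∈ {-1, 0, 1}.
Σ m_l² = 2·(1) = 2.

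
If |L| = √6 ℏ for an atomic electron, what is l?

l = 2

|L| = ℏ√(l(l+1)), so l(l+1) = 6.
Solving: l = 2.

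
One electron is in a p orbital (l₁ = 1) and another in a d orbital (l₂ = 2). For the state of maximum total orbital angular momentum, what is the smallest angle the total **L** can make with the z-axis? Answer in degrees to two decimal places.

L runs from |1 − 2| = 1 to 1 + 2 = 3.
So L can be 1, 2, 3.
The maximum is L = 3, with |L_tot| = ℏ√(3·4) = 2√3 ℏ.
The minimum angle with z is arccos(3/√12) ≈ 30.00°.

θ_min ≈ 30.00°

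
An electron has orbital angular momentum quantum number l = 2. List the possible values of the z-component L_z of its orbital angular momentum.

L_z = m_l ℏ with m_l ranging from −l to +l in integer steps.
For l = 2: m_l ∈ {-2, -1, 0, 1, 2}.

L_z ∈ {−2ℏ, −ℏ, 0, ℏ, 2ℏ}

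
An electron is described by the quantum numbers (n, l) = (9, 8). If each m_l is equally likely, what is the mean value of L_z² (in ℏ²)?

⟨L_z²⟩ = 24 ℏ²

The allowed m_l values are -8, -7, -6, -5, -4, -3, -2, -1, 0, 1, 2, 3, 4, 5, 6, 7, 8.
Average of L_z² over 17 states: 408/17 ℏ² = 24 ℏ².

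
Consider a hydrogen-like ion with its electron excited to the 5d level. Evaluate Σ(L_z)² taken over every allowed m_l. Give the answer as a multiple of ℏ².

Σ(L_z)² = 10 ℏ²

The 5d level has l = 2.
m_l ∈ {-2, -1, 0, 1, 2}.
Summing m² from −2 to 2: Σ m_l² = 10.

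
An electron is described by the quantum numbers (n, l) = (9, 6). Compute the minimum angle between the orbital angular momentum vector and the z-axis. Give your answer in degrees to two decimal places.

|L| = √(l(l+1)) ℏ = √42 ℏ.
The smallest angle corresponds to the largest L_z, i.e. m_l = l = 6, giving L_z = 6ℏ.
cos θ_min = 6/√42, so θ_min ≈ 22.21°.

θ_min ≈ 22.21°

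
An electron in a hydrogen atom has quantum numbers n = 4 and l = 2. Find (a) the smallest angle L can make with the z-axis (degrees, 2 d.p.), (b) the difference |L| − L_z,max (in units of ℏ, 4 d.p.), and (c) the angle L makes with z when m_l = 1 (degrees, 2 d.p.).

θ_min ≈ 35.26°; |L|−L_z,max ≈ 0.4495ℏ; θ(m_l=1) ≈ 65.91°

cos θ_min = 2/√6, so θ_min ≈ 35.26°.
|L| − L_z,max = (√6 − 2)ℏ ≈ 0.4495ℏ.
For m_l = 1: cos θ = 1/√6, θ ≈ 65.91°.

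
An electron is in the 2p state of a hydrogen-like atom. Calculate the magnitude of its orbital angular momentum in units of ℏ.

|L| = √2 ℏ ≈ 1.414ℏ

2p means n = 2, l = 1.
|L| = ℏ√(l(l+1)) = ℏ√(1·2) = √2 ℏ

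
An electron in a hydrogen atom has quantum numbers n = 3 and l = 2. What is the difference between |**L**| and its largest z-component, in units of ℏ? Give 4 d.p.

|L| − L_z,max ≈ 0.4495ℏ

|L| = √6 ℏ ≈ 2.4495ℏ, while L_z,max = lℏ = 2ℏ.
The difference is (√6 − 2)ℏ ≈ 0.4495ℏ.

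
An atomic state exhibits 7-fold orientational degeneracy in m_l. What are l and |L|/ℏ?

l = 3, |L| = 2√3 ℏ ≈ 3.464ℏ

7 = 2l + 1, so l = (7−1)/2 = 3.
Then |L| = √(l(l+1)) ℏ = 2√3 ℏ.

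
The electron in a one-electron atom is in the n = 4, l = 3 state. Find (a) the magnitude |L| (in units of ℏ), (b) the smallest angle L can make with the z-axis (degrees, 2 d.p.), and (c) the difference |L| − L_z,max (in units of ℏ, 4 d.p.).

|L| = 2√3 ℏ ≈ 3.464ℏ; θ_min ≈ 30.00°; |L|−L_z,max ≈ 0.4641ℏ

|L| = ℏ√(3·4) = 2√3 ℏ ≈ 3.464ℏ.
cos θ_min = 3/√12, so θ_min ≈ 30.00°.
|L| − L_z,max = (2√3 − 3)ℏ ≈ 0.4641ℏ.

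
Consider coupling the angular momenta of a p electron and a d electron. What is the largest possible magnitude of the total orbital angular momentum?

Angular momentum addition gives L = |l₁ − l₂|, …, l₁ + l₂.
So L can be 1, 2, 3.
The largest magnitude corresponds to L = 3: |L_tot| = ℏ√(3·4) = 2√3 ℏ.

|L_tot|_max = 2√3 ℏ ≈ 3.464ℏ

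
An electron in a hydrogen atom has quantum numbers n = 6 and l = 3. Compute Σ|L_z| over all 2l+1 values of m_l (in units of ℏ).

Σ|L_z| = 12 ℏ

m_l ∈ {-3, -2, -1, 0, 1, 2, 3}.
Σ|m_l| = l(l+1) = 12.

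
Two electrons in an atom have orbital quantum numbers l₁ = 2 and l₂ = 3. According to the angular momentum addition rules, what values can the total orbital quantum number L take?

By the triangle rule, |l₁ − l₂| ≤ L ≤ l₁ + l₂.
Allowed values: L = 1, 2, 3, 4, 5.

L = 1, 2, 3, 4, 5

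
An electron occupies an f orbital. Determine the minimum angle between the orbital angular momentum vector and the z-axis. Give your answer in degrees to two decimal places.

An f state has l = 3.
|L|² = l(l+1)ℏ² = 12ℏ², so |L| = 2√3 ℏ.
The smallest angle corresponds to the largest L_z, i.e. m_l = l = 3, giving L_z = 3ℏ.
cos θ_min = 3/√12, so θ_min ≈ 30.00°.

θ_min ≈ 30.00°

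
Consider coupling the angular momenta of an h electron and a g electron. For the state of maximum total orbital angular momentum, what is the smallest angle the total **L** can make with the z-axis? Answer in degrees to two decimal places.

Angular momentum addition gives L = |l₁ − l₂|, …, l₁ + l₂.
Allowed values: L = 1, 2, 3, 4, 5, 6, 7, 8, 9.
The maximum is L = 9, with |L_tot| = ℏ√(9·10) = 3√10 ℏ.
The minimum angle with z is arccos(9/√90) ≈ 18.43°.

θ_min ≈ 18.43°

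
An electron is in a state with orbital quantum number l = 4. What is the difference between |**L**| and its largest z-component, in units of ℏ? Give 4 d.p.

|L| = 2√5 ℏ ≈ 4.4721ℏ, while L_z,max = lℏ = 4ℏ.
The difference is (2√5 − 4)ℏ ≈ 0.4721ℏ.

|L| − L_z,max ≈ 0.4721ℏ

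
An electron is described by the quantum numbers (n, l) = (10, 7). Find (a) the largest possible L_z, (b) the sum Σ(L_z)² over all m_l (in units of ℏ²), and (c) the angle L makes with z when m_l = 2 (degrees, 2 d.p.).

L_z,max = 7ℏ; Σ(L_z)² = 280 ℏ²; θ(m_l=2) ≈ 74.50°

L_z,max = lℏ = 7ℏ.
Σ m_l² = 280, so Σ(L_z)² = 280 ℏ².
For m_l = 2: cos θ = 2/√56, θ ≈ 74.50°.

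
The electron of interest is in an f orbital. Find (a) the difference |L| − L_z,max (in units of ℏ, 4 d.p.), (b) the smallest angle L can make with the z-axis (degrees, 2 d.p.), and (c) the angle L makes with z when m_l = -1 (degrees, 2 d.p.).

|L|−L_z,max ≈ 0.4641ℏ; θ_min ≈ 30.00°; θ(m_l=-1) ≈ 106.78°

The letter f corresponds to l = 3.
|L| − L_z,max = (2√3 − 3)ℏ ≈ 0.4641ℏ.
cos θ_min = 3/√12, so θ_min ≈ 30.00°.
For m_l = -1: cos θ = -1/√12, θ ≈ 106.78°.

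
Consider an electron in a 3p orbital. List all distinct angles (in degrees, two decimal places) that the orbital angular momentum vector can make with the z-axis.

3p means n = 3, l = 1.
|L| = √(l(l+1)) ℏ = √2 ℏ.
cos θ = m_l/√2 for each m_l ∈ {-1, 0, 1}.

θ ∈ {45.00°, 90.00°, 135.00°}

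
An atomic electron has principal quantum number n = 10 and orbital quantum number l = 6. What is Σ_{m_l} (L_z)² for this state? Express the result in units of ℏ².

Σ(L_z)² = 182 ℏ²

The allowed m_l values are -6, -5, -4, -3, -2, -1, 0, 1, 2, 3, 4, 5, 6.
Σ m_l² = l(l+1)(2l+1)/3 = 6·7·13/3 = 182.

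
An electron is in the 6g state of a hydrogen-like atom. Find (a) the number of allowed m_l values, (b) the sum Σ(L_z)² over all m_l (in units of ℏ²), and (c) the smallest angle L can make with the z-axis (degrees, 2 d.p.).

For 6g, l = 4.
There are 2l+1 = 9 values of m_l.
Σ m_l² = 60, so Σ(L_z)² = 60 ℏ².
cos θ_min = 4/√20, so θ_min ≈ 26.57°.

9 values; Σ(L_z)² = 60 ℏ²; θ_min ≈ 26.57°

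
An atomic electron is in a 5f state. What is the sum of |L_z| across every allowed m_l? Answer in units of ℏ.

The 5f subshell has l = 3.
m_l ∈ {-3, -2, -1, 0, 1, 2, 3}.
Σ|m_l| = 2(1+2+…+3) = 12.

Σ|L_z| = 12 ℏ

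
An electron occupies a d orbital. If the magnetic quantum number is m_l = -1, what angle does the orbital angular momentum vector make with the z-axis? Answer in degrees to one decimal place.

D corresponds to l = 2.
|L|² = l(l+1)ℏ² = 6ℏ², so |L| = √6 ℏ.
L_z = m_l ℏ = −1ℏ.
cos θ = L_z/|L| = -1/√6, so θ ≈ 114.1°.

θ ≈ 114.1°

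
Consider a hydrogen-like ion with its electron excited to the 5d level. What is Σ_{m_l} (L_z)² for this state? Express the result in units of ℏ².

The 5d level has l = 2.
m_l ∈ {-2, -1, 0, 1, 2}.
Summing m² from −2 to 2: Σ m_l² = 10.

Σ(L_z)² = 10 ℏ²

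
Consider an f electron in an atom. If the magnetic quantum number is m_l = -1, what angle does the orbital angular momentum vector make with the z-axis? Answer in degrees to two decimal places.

θ ≈ 106.78°

For an f orbital, l = 3.
|L| = ℏ√(l(l+1)) = 2√3 ℏ.
L_z = m_l ℏ = −1ℏ.
cos θ = L_z/|L| = -1/√12, so θ ≈ 106.78°.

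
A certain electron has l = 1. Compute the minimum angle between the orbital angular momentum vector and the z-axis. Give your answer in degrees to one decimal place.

|L|² = l(l+1)ℏ² = 2ℏ², so |L| = √2 ℏ.
The smallest angle corresponds to the largest L_z, i.e. m_l = l = 1, giving L_z = 1ℏ.
cos θ_min = 1/√2, so θ_min ≈ 45.0°.

θ_min ≈ 45.0°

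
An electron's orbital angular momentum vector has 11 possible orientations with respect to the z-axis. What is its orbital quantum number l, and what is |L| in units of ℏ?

Since there are 2l+1 = 11 values of m_l, l = 5.
Then |L| = √(l(l+1)) ℏ = √30 ℏ.

l = 5, |L| = √30 ℏ ≈ 5.477ℏ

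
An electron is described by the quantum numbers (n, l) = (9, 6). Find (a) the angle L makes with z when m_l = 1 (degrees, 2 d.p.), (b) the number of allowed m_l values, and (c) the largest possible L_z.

For m_l = 1: cos θ = 1/√42, θ ≈ 81.12°.
There are 2l+1 = 13 values of m_l.
L_z,max = lℏ = 6ℏ.

θ(m_l=1) ≈ 81.12°; 13 values; L_z,max = 6ℏ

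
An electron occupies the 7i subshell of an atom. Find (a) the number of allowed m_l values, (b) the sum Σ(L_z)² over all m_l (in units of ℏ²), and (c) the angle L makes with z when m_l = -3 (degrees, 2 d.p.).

The 7i subshell has l = 6.
There are 2l+1 = 13 values of m_l.
Σ m_l² = 182, so Σ(L_z)² = 182 ℏ².
For m_l = -3: cos θ = -3/√42, θ ≈ 117.58°.

13 values; Σ(L_z)² = 182 ℏ²; θ(m_l=-3) ≈ 117.58°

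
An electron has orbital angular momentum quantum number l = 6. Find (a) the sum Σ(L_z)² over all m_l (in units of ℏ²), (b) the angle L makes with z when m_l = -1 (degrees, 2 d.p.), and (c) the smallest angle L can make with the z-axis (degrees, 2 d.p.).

Σ m_l² = 182, so Σ(L_z)² = 182 ℏ².
For m_l = -1: cos θ = -1/√42, θ ≈ 98.88°.
cos θ_min = 6/√42, so θ_min ≈ 22.21°.

Σ(L_z)² = 182 ℏ²; θ(m_l=-1) ≈ 98.88°; θ_min ≈ 22.21°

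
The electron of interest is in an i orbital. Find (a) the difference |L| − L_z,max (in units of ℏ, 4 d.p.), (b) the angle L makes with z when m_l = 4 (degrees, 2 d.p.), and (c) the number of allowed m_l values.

An i state has l = 6.
|L| − L_z,max = (√42 − 6)ℏ ≈ 0.4807ℏ.
For m_l = 4: cos θ = 4/√42, θ ≈ 51.89°.
There are 2l+1 = 13 values of m_l.

|L|−L_z,max ≈ 0.4807ℏ; θ(m_l=4) ≈ 51.89°; 13 values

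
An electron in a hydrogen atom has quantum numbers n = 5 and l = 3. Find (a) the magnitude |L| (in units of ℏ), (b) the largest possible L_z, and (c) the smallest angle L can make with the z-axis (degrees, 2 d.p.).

|L| = 2√3 ℏ ≈ 3.464ℏ; L_z,max = 3ℏ; θ_min ≈ 30.00°

|L| = ℏ√(3·4) = 2√3 ℏ ≈ 3.464ℏ.
L_z,max = lℏ = 3ℏ.
cos θ_min = 3/√12, so θ_min ≈ 30.00°.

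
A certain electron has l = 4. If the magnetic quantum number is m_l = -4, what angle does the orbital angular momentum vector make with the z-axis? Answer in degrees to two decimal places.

|L| = ℏ√(l(l+1)) = 2√5 ℏ.
L_z = m_l ℏ = −4ℏ.
cos θ = L_z/|L| = -4/√20, so θ ≈ 153.43°.

θ ≈ 153.43°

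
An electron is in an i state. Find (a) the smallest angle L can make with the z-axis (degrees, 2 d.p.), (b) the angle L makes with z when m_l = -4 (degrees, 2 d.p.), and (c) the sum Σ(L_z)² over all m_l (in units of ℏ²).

An i state has l = 6.
cos θ_min = 6/√42, so θ_min ≈ 22.21°.
For m_l = -4: cos θ = -4/√42, θ ≈ 128.11°.
Σ m_l² = 182, so Σ(L_z)² = 182 ℏ².

θ_min ≈ 22.21°; θ(m_l=-4) ≈ 128.11°; Σ(L_z)² = 182 ℏ²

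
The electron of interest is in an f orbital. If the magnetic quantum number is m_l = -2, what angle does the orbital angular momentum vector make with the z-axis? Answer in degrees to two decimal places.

For an f orbital, l = 3.
|L|² = l(l+1)ℏ² = 12ℏ², so |L| = 2√3 ℏ.
L_z = m_l ℏ = −2ℏ.
cos θ = L_z/|L| = -2/√12, so θ ≈ 125.26°.

θ ≈ 125.26°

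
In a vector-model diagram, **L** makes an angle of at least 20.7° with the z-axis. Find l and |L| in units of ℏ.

cos θ_min = l/√(l(l+1)) = √(l/(l+1)), so l/(l+1) = cos²(20.7°) = 0.8751.
Thus l = 0.8751/(1 − 0.8751) ≈ 7.
Then |L| = ℏ√(7·8) = 2√14 ℏ.

l = 7, |L| = 2√14 ℏ ≈ 7.483ℏ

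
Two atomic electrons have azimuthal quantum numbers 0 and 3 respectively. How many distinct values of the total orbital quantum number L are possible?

1

Angular momentum addition gives L = |l₁ − l₂|, …, l₁ + l₂.
Allowed values: L = 3.
That is 1 value.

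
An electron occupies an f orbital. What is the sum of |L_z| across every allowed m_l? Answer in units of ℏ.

An f state has l = 3.
m_l ∈ {-3, -2, -1, 0, 1, 2, 3}.
Σ|m_l| = 2·3(3+1)/2 = 12.

Σ|L_z| = 12 ℏ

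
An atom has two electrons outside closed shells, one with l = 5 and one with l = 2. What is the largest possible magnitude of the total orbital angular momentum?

|L_tot|_max = 2√14 ℏ ≈ 7.483ℏ

L runs from |5 − 2| = 3 to 5 + 2 = 7.
L ∈ {3, 4, 5, 6, 7}.
The largest magnitude corresponds to L = 7: |L_tot| = ℏ√(7·8) = 2√14 ℏ.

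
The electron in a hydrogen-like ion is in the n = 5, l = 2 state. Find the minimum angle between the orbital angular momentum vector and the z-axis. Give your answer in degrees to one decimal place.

|L| = √(l(l+1)) ℏ = √6 ℏ.
The smallest angle corresponds to the largest L_z, i.e. m_l = l = 2, giving L_z = 2ℏ.
cos θ_min = 2/√6, so θ_min ≈ 35.3°.

θ_min ≈ 35.3°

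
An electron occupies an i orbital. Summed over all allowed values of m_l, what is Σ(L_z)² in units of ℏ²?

Σ(L_z)² = 182 ℏ²

For an i orbital, l = 6.
m_l runs from −6 to 6, i.e. {-6, -5, -4, -3, -2, -1, 0, 1, 2, 3, 4, 5, 6}.
Σ m_l² = l(l+1)(2l+1)/3 = 6·7·13/3 = 182.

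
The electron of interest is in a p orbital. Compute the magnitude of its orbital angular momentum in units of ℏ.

|L| = √2 ℏ ≈ 1.414ℏ

A p state has l = 1.
|L| = ℏ√(l(l+1)) = ℏ√(1·2) = √2 ℏ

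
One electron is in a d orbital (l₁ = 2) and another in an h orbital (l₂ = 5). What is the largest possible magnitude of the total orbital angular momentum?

|L_tot|_max = 2√14 ℏ ≈ 7.483ℏ

Angular momentum addition gives L = |l₁ − l₂|, …, l₁ + l₂.
Allowed values: L = 3, 4, 5, 6, 7.
The largest magnitude corresponds to L = 7: |L_tot| = ℏ√(7·8) = 2√14 ℏ.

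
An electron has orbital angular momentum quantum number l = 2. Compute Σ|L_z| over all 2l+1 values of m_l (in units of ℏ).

The allowed m_l values are -2, -1, 0, 1, 2.
Σ|m_l| = 2(1+2+…+2) = 6.

Σ|L_z| = 6 ℏ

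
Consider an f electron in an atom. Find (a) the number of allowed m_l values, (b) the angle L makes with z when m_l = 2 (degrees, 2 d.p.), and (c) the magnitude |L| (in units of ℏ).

For an f orbital, l = 3.
There are 2l+1 = 7 values of m_l.
For m_l = 2: cos θ = 2/√12, θ ≈ 54.74°.
|L| = ℏ√(3·4) = 2√3 ℏ ≈ 3.464ℏ.

7 values; θ(m_l=2) ≈ 54.74°; |L| = 2√3 ℏ ≈ 3.464ℏ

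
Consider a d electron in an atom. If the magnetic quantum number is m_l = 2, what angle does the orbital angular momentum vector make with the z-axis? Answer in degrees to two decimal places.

θ ≈ 35.26°

D corresponds to l = 2.
|L| = √(l(l+1)) ℏ = √6 ℏ.
L_z = m_l ℏ = 2ℏ.
cos θ = L_z/|L| = 2/√6, so θ ≈ 35.26°.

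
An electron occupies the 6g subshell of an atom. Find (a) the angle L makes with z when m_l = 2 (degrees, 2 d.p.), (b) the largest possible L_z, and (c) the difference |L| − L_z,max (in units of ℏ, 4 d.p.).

The 6g subshell has l = 4.
For m_l = 2: cos θ = 2/√20, θ ≈ 63.43°.
L_z,max = lℏ = 4ℏ.
|L| − L_z,max = (2√5 − 4)ℏ ≈ 0.4721ℏ.

θ(m_l=2) ≈ 63.43°; L_z,max = 4ℏ; |L|−L_z,max ≈ 0.4721ℏ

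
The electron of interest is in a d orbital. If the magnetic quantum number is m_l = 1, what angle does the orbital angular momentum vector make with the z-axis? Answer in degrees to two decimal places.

For a d orbital, l = 2.
|L| = ℏ√(l(l+1)) = √6 ℏ.
L_z = m_l ℏ = 1ℏ.
cos θ = L_z/|L| = 1/√6, so θ ≈ 65.91°.

θ ≈ 65.91°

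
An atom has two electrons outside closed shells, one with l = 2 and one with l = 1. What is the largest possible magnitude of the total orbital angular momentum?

|L_tot|_max = 2√3 ℏ ≈ 3.464ℏ

Angular momentum addition gives L = |l₁ − l₂|, …, l₁ + l₂.
So L can be 1, 2, 3.
The largest magnitude corresponds to L = 3: |L_tot| = ℏ√(3·4) = 2√3 ℏ.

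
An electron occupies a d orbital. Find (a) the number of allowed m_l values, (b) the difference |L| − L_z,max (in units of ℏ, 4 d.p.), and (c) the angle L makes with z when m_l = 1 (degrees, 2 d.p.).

The letter d corresponds to l = 2.
There are 2l+1 = 5 values of m_l.
|L| − L_z,max = (√6 − 2)ℏ ≈ 0.4495ℏ.
For m_l = 1: cos θ = 1/√6, θ ≈ 65.91°.

5 values; |L|−L_z,max ≈ 0.4495ℏ; θ(m_l=1) ≈ 65.91°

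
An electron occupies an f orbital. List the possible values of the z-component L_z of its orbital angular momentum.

For an f orbital, l = 3.
L_z = m_l ℏ with m_l ranging from −l to +l in integer steps.
For l = 3: m_l ∈ {-3, -2, -1, 0, 1, 2, 3}.

L_z ∈ {−3ℏ, −2ℏ, −ℏ, 0, ℏ, 2ℏ, 3ℏ}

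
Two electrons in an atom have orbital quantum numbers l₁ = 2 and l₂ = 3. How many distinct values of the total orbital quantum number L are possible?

5

By the triangle rule, |l₁ − l₂| ≤ L ≤ l₁ + l₂.
L ∈ {1, 2, 3, 4, 5}.
That is 5 values.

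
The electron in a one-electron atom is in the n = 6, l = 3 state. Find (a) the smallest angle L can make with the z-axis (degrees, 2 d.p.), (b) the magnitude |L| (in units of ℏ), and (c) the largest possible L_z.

cos θ_min = 3/√12, so θ_min ≈ 30.00°.
|L| = ℏ√(3·4) = 2√3 ℏ ≈ 3.464ℏ.
L_z,max = lℏ = 3ℏ.

θ_min ≈ 30.00°; |L| = 2√3 ℏ ≈ 3.464ℏ; L_z,max = 3ℏ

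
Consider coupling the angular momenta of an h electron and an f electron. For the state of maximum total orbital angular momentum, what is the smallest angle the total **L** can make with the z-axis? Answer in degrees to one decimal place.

θ_min ≈ 19.5°

Angular momentum addition gives L = |l₁ − l₂|, …, l₁ + l₂.
So L can be 2, 3, 4, 5, 6, 7, 8.
The maximum is L = 8, with |L_tot| = ℏ√(8·9) = 6√2 ℏ.
The minimum angle with z is arccos(8/√72) ≈ 19.5°.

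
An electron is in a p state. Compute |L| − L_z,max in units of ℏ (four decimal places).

|L| − L_z,max ≈ 0.4142ℏ

A p state has l = 1.
|L| = √2 ℏ ≈ 1.4142ℏ, while L_z,max = lℏ = 1ℏ.
The difference is (√2 − 1)ℏ ≈ 0.4142ℏ.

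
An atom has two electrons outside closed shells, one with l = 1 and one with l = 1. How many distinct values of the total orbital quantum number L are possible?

3

Angular momentum addition gives L = |l₁ − l₂|, …, l₁ + l₂.
L ∈ {0, 1, 2}.
That is 3 values.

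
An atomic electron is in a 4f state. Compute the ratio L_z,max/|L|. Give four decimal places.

The 4f subshell has l = 3.
|L| = 2√3 ℏ ≈ 3.4641ℏ, while L_z,max = lℏ = 3ℏ.
L_z,max/|L| = 3/√12 = 0.8660.

L_z,max/|L| = 0.8660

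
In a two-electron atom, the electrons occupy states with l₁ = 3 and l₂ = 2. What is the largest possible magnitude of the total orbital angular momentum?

|L_tot|_max = √30 ℏ ≈ 5.477ℏ

L runs from |3 − 2| = 1 to 3 + 2 = 5.
Allowed values: L = 1, 2, 3, 4, 5.
The largest magnitude corresponds to L = 5: |L_tot| = ℏ√(5·6) = √30 ℏ.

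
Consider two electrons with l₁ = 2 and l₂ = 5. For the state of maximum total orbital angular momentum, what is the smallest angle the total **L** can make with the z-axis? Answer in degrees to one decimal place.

L runs from |2 − 5| = 3 to 2 + 5 = 7.
So L can be 3, 4, 5, 6, 7.
The maximum is L = 7, with |L_tot| = ℏ√(7·8) = 2√14 ℏ.
The minimum angle with z is arccos(7/√56) ≈ 20.7°.

θ_min ≈ 20.7°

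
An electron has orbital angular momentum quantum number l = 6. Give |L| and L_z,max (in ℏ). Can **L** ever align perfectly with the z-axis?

No: L_z,max = 6ℏ < |L| = √42 ℏ ≈ 6.481ℏ

|L| = √42 ℏ ≈ 6.4807ℏ, while L_z,max = lℏ = 6ℏ.
Since |L| > L_z,max, the vector can never point exactly along z; the closest it comes is θ_min = arccos(6/√42) ≈ 22.2°.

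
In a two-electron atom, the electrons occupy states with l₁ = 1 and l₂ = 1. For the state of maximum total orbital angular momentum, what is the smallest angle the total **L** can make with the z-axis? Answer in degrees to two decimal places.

θ_min ≈ 35.26°

L runs from |1 − 1| = 0 to 1 + 1 = 2.
So L can be 0, 1, 2.
The maximum is L = 2, with |L_tot| = ℏ√(2·3) = √6 ℏ.
The minimum angle with z is arccos(2/√6) ≈ 35.26°.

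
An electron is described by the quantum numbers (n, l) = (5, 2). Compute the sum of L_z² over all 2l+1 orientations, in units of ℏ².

Σ(L_z)² = 10 ℏ²

m_l runs from −2 to 2, i.e. {-2, -1, 0, 1, 2}.
Σ m_l² = 2·(1 + 4) = 10.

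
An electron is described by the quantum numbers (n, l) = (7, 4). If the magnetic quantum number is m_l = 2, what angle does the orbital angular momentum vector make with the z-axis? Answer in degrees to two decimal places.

|L|² = l(l+1)ℏ² = 20ℏ², so |L| = 2√5 ℏ.
L_z = m_l ℏ = 2ℏ.
cos θ = L_z/|L| = 2/√20, so θ ≈ 63.43°.

θ ≈ 63.43°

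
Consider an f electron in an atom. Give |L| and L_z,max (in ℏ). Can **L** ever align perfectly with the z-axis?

An f state has l = 3.
|L| = 2√3 ℏ ≈ 3.4641ℏ, while L_z,max = lℏ = 3ℏ.
Since |L| > L_z,max, the vector can never point exactly along z; the closest it comes is θ_min = arccos(3/√12) ≈ 30.0°.

No: L_z,max = 3ℏ < |L| = 2√3 ℏ ≈ 3.464ℏ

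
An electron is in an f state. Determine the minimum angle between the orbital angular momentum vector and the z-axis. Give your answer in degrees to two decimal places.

An f state has l = 3.
|L| = √(l(l+1)) ℏ = 2√3 ℏ.
The smallest angle corresponds to the largest L_z, i.e. m_l = l = 3, giving L_z = 3ℏ.
cos θ_min = 3/√12, so θ_min ≈ 30.00°.

θ_min ≈ 30.00°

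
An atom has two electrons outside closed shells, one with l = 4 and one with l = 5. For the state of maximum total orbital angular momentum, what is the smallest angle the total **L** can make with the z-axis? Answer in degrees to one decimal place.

θ_min ≈ 18.4°

L runs from |4 − 5| = 1 to 4 + 5 = 9.
So L can be 1, 2, 3, 4, 5, 6, 7, 8, 9.
The maximum is L = 9, with |L_tot| = ℏ√(9·10) = 3√10 ℏ.
The minimum angle with z is arccos(9/√90) ≈ 18.4°.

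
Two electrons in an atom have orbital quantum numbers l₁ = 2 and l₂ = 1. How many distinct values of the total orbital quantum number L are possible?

3

L runs from |2 − 1| = 1 to 2 + 1 = 3.
So L can be 1, 2, 3.
That is 3 values.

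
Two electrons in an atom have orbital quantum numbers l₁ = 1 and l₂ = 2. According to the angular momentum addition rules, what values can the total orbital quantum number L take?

L = 1, 2, 3

L runs from |1 − 2| = 1 to 1 + 2 = 3.
L ∈ {1, 2, 3}.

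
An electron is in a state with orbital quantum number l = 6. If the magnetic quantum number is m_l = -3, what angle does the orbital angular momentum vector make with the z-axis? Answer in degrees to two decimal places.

|L| = ℏ√(l(l+1)) = √42 ℏ.
L_z = m_l ℏ = −3ℏ.
cos θ = L_z/|L| = -3/√42, so θ ≈ 117.58°.

θ ≈ 117.58°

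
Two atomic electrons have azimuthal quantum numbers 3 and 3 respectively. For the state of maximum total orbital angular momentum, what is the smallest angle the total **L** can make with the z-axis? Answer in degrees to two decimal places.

θ_min ≈ 22.21°

Angular momentum addition gives L = |l₁ − l₂|, …, l₁ + l₂.
L ∈ {0, 1, 2, 3, 4, 5, 6}.
The maximum is L = 6, with |L_tot| = ℏ√(6·7) = √42 ℏ.
The minimum angle with z is arccos(6/√42) ≈ 22.21°.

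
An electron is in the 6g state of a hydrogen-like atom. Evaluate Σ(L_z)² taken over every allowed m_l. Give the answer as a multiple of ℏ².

Σ(L_z)² = 60 ℏ²

For 6g, l = 4.
m_l runs from −4 to 4, i.e. {-4, -3, -2, -1, 0, 1, 2, 3, 4}.
Σ m_l² = l(l+1)(2l+1)/3 = 4·5·9/3 = 60.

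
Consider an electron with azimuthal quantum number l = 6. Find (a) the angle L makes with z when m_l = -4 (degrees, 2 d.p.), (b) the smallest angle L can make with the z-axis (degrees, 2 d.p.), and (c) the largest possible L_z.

For m_l = -4: cos θ = -4/√42, θ ≈ 128.11°.
cos θ_min = 6/√42, so θ_min ≈ 22.21°.
L_z,max = lℏ = 6ℏ.

θ(m_l=-4) ≈ 128.11°; θ_min ≈ 22.21°; L_z,max = 6ℏ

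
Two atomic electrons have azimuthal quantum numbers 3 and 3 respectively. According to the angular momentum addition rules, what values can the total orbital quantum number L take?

The total orbital quantum number L ranges from |l₁ − l₂| to l₁ + l₂ in integer steps.
Allowed values: L = 0, 1, 2, 3, 4, 5, 6.

L = 0, 1, 2, 3, 4, 5, 6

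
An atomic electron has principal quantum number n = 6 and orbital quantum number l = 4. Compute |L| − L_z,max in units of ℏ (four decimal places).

|L| − L_z,max ≈ 0.4721ℏ

|L| = 2√5 ℏ ≈ 4.4721ℏ, while L_z,max = lℏ = 4ℏ.
The difference is (2√5 − 4)ℏ ≈ 0.4721ℏ.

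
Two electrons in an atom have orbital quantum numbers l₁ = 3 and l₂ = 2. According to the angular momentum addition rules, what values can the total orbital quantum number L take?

By the triangle rule, |l₁ − l₂| ≤ L ≤ l₁ + l₂.
Allowed values: L = 1, 2, 3, 4, 5.

L = 1, 2, 3, 4, 5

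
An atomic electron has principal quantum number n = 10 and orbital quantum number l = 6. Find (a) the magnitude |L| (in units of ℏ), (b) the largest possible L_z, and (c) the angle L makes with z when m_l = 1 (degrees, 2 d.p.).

|L| = √42 ℏ ≈ 6.481ℏ; L_z,max = 6ℏ; θ(m_l=1) ≈ 81.12°

|L| = ℏ√(6·7) = √42 ℏ ≈ 6.481ℏ.
L_z,max = lℏ = 6ℏ.
For m_l = 1: cos θ = 1/√42, θ ≈ 81.12°.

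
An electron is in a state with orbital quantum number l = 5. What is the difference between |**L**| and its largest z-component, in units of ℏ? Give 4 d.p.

|L| − L_z,max ≈ 0.4772ℏ

|L| = √30 ℏ ≈ 5.4772ℏ, while L_z,max = lℏ = 5ℏ.
The difference is (√30 − 5)ℏ ≈ 0.4772ℏ.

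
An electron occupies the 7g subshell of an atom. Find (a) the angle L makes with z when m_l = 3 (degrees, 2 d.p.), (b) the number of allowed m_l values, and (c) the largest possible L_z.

For 7g, l = 4.
For m_l = 3: cos θ = 3/√20, θ ≈ 47.87°.
There are 2l+1 = 9 values of m_l.
L_z,max = lℏ = 4ℏ.

θ(m_l=3) ≈ 47.87°; 9 values; L_z,max = 4ℏ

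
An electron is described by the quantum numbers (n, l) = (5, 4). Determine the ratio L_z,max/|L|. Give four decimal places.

L_z,max/|L| = 0.8944

|L| = 2√5 ℏ ≈ 4.4721ℏ, while L_z,max = lℏ = 4ℏ.
L_z,max/|L| = 4/√20 = 0.8944.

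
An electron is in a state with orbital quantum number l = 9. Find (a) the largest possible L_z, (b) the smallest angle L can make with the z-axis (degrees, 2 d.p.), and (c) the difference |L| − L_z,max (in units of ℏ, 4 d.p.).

L_z,max = lℏ = 9ℏ.
cos θ_min = 9/√90, so θ_min ≈ 18.43°.
|L| − L_z,max = (3√10 − 9)ℏ ≈ 0.4868ℏ.

L_z,max = 9ℏ; θ_min ≈ 18.43°; |L|−L_z,max ≈ 0.4868ℏ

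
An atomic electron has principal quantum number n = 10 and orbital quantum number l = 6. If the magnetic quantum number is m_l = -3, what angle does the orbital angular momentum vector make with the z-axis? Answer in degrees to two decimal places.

|L|² = l(l+1)ℏ² = 42ℏ², so |L| = √42 ℏ.
L_z = m_l ℏ = −3ℏ.
cos θ = L_z/|L| = -3/√42, so θ ≈ 117.58°.

θ ≈ 117.58°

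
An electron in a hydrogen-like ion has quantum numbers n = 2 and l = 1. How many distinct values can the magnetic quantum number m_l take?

The number of m_l values is 2l + 1 = 2·1 + 1 = 3.

3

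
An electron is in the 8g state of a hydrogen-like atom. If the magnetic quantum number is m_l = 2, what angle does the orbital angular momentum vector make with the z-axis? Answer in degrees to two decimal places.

8g means n = 8, l = 4.
|L|² = l(l+1)ℏ² = 20ℏ², so |L| = 2√5 ℏ.
L_z = m_l ℏ = 2ℏ.
cos θ = L_z/|L| = 2/√20, so θ ≈ 63.43°.

θ ≈ 63.43°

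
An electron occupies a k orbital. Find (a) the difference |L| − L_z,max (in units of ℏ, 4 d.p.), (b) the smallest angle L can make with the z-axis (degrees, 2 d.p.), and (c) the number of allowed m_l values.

|L|−L_z,max ≈ 0.4833ℏ; θ_min ≈ 20.70°; 15 values

K corresponds to l = 7.
|L| − L_z,max = (2√14 − 7)ℏ ≈ 0.4833ℏ.
cos θ_min = 7/√56, so θ_min ≈ 20.70°.
There are 2l+1 = 15 values of m_l.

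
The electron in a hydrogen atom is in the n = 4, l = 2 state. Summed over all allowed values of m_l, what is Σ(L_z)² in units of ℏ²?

Σ(L_z)² = 10 ℏ²

m_l ∈ {-2, -1, 0, 1, 2}.
Σ m_l² = 2·(1 + 4) = 10.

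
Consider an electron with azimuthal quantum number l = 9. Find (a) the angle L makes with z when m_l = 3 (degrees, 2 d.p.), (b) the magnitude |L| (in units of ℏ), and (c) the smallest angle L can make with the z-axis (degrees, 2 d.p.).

For m_l = 3: cos θ = 3/√90, θ ≈ 71.57°.
|L| = ℏ√(9·10) = 3√10 ℏ ≈ 9.487ℏ.
cos θ_min = 9/√90, so θ_min ≈ 18.43°.

θ(m_l=3) ≈ 71.57°; |L| = 3√10 ℏ ≈ 9.487ℏ; θ_min ≈ 18.43°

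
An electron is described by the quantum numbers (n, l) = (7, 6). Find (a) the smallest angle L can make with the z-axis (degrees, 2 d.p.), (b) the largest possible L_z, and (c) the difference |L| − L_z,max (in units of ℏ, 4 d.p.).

cos θ_min = 6/√42, so θ_min ≈ 22.21°.
L_z,max = lℏ = 6ℏ.
|L| − L_z,max = (√42 − 6)ℏ ≈ 0.4807ℏ.

θ_min ≈ 22.21°; L_z,max = 6ℏ; |L|−L_z,max ≈ 0.4807ℏ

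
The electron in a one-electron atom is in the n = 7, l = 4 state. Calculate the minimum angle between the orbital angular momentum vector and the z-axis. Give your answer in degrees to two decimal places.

θ_min ≈ 26.57°

|L| = ℏ√(l(l+1)) = 2√5 ℏ.
The smallest angle corresponds to the largest L_z, i.e. m_l = l = 4, giving L_z = 4ℏ.
cos θ_min = 4/√20, so θ_min ≈ 26.57°.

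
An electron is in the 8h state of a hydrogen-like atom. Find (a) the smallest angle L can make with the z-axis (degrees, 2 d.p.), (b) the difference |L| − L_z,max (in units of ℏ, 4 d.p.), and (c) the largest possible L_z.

The 8h subshell has l = 5.
cos θ_min = 5/√30, so θ_min ≈ 24.09°.
|L| − L_z,max = (√30 − 5)ℏ ≈ 0.4772ℏ.
L_z,max = lℏ = 5ℏ.

θ_min ≈ 24.09°; |L|−L_z,max ≈ 0.4772ℏ; L_z,max = 5ℏ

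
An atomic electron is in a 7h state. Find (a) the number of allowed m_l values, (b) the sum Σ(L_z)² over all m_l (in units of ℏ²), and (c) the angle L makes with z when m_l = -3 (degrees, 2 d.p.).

11 values; Σ(L_z)² = 110 ℏ²; θ(m_l=-3) ≈ 123.21°

For 7h, l = 5.
There are 2l+1 = 11 values of m_l.
Σ m_l² = 110, so Σ(L_z)² = 110 ℏ².
For m_l = -3: cos θ = -3/√30, θ ≈ 123.21°.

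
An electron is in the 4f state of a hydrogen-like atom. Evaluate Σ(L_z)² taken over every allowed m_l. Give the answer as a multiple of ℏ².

Σ(L_z)² = 28 ℏ²

The 4f subshell has l = 3.
The allowed m_l values are -3, -2, -1, 0, 1, 2, 3.
Σ m_l² = 2·(1 + 4 + 9) = 28.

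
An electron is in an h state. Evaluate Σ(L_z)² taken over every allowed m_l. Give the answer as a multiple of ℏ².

The letter h corresponds to l = 5.
m_l runs from −5 to 5, i.e. {-5, -4, -3, -2, -1, 0, 1, 2, 3, 4, 5}.
Σ m_l² = l(l+1)(2l+1)/3 = 5·6·11/3 = 110.

Σ(L_z)² = 110 ℏ²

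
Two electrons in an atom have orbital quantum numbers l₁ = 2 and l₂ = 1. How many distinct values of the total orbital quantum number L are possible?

3

L runs from |2 − 1| = 1 to 2 + 1 = 3.
So L can be 1, 2, 3.
That is 3 values.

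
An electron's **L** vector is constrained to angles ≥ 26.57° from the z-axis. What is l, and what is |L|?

l = 4, |L| = 2√5 ℏ ≈ 4.472ℏ

cos θ_min = l/√(l(l+1)) = √(l/(l+1)), so l/(l+1) = cos²(26.57°) = 0.7999.
Thus l = 0.7999/(1 − 0.7999) ≈ 4.
Then |L| = ℏ√(4·5) = 2√5 ℏ.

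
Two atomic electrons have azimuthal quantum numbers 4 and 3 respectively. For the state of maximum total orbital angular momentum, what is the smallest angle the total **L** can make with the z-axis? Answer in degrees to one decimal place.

θ_min ≈ 20.7°

By the triangle rule, |l₁ − l₂| ≤ L ≤ l₁ + l₂.
Allowed values: L = 1, 2, 3, 4, 5, 6, 7.
The maximum is L = 7, with |L_tot| = ℏ√(7·8) = 2√14 ℏ.
The minimum angle with z is arccos(7/√56) ≈ 20.7°.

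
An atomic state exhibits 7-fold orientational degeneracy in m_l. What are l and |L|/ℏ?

Since there are 2l+1 = 7 values of m_l, l = 3.
|L| = ℏ√(l(l+1)) = ℏ√(3·4) = 2√3 ℏ.

l = 3, |L| = 2√3 ℏ ≈ 3.464ℏ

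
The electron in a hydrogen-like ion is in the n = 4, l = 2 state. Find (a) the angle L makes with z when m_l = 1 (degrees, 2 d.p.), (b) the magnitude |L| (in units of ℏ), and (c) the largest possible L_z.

For m_l = 1: cos θ = 1/√6, θ ≈ 65.91°.
|L| = ℏ√(2·3) = √6 ℏ ≈ 2.449ℏ.
L_z,max = lℏ = 2ℏ.

θ(m_l=1) ≈ 65.91°; |L| = √6 ℏ ≈ 2.449ℏ; L_z,max = 2ℏ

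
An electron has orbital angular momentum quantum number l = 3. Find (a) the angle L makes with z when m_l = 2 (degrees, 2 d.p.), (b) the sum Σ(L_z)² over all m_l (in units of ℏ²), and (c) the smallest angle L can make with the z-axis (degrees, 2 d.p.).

For m_l = 2: cos θ = 2/√12, θ ≈ 54.74°.
Σ m_l² = 28, so Σ(L_z)² = 28 ℏ².
cos θ_min = 3/√12, so θ_min ≈ 30.00°.

θ(m_l=2) ≈ 54.74°; Σ(L_z)² = 28 ℏ²; θ_min ≈ 30.00°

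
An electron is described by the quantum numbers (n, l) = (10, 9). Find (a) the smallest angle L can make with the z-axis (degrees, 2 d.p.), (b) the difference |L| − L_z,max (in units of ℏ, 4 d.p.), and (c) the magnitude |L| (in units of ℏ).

θ_min ≈ 18.43°; |L|−L_z,max ≈ 0.4868ℏ; |L| = 3√10 ℏ ≈ 9.487ℏ

cos θ_min = 9/√90, so θ_min ≈ 18.43°.
|L| − L_z,max = (3√10 − 9)ℏ ≈ 0.4868ℏ.
|L| = ℏ√(9·10) = 3√10 ℏ ≈ 9.487ℏ.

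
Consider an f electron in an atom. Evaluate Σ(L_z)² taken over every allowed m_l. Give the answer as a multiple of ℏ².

Σ(L_z)² = 28 ℏ²

The letter f corresponds to l = 3.
The allowed m_l values are -3, -2, -1, 0, 1, 2, 3.
Σ m_l² = 2·(1 + 4 + 9) = 28.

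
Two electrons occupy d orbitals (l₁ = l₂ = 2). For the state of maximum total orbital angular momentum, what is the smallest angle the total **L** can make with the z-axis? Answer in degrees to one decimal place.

θ_min ≈ 26.6°

L runs from |2 − 2| = 0 to 2 + 2 = 4.
So L can be 0, 1, 2, 3, 4.
The maximum is L = 4, with |L_tot| = ℏ√(4·5) = 2√5 ℏ.
The minimum angle with z is arccos(4/√20) ≈ 26.6°.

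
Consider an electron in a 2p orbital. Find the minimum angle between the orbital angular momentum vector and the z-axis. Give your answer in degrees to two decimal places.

2p means n = 2, l = 1.
|L| = √(l(l+1)) ℏ = √2 ℏ.
The smallest angle corresponds to the largest L_z, i.e. m_l = l = 1, giving L_z = 1ℏ.
cos θ_min = 1/√2, so θ_min ≈ 45.00°.

θ_min ≈ 45.00°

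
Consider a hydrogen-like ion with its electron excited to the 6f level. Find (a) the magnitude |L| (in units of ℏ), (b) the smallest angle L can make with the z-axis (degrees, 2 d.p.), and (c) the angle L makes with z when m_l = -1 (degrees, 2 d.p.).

|L| = 2√3 ℏ ≈ 3.464ℏ; θ_min ≈ 30.00°; θ(m_l=-1) ≈ 106.78°

The 6f level has l = 3.
|L| = ℏ√(3·4) = 2√3 ℏ ≈ 3.464ℏ.
cos θ_min = 3/√12, so θ_min ≈ 30.00°.
For m_l = -1: cos θ = -1/√12, θ ≈ 106.78°.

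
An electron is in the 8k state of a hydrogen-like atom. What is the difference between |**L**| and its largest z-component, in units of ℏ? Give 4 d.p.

|L| − L_z,max ≈ 0.4833ℏ

The 8k subshell has l = 7.
|L| = 2√14 ℏ ≈ 7.4833ℏ, while L_z,max = lℏ = 7ℏ.
The difference is (2√14 − 7)ℏ ≈ 0.4833ℏ.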